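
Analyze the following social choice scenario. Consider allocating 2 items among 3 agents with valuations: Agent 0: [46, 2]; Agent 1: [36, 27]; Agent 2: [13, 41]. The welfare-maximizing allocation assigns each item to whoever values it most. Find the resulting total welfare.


Step 1: For each item, find the maximum value among all agents.
Step 2: Item 0 -> Agent 0 (value 46)
Step 3: Item 1 -> Agent 2 (value 41)
Step 4: Total welfare = 46 + 41 = 87

87


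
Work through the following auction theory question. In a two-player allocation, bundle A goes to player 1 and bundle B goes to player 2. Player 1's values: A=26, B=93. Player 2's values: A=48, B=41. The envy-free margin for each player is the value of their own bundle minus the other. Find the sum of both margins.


Step 1: Player 1's margin = v1(A) - v1(B) = 26 - 93 = -67
Step 2: Player 2's margin = v2(B) - v2(A) = 41 - 48 = -7
Step 3: Total margin = -67 + -7 = -74

-74


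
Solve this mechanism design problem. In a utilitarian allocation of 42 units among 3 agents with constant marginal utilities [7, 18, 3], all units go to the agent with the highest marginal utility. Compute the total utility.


Step 1: The marginal utilities are [7, 18, 3]
Step 2: The highest marginal utility is 18
Step 3: All 42 units go to that agent
Step 4: Total utility = 18 * 42 = 756

756


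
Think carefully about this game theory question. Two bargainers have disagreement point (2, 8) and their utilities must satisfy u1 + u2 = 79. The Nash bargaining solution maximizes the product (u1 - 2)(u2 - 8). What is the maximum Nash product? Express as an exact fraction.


Step 1: The Nash solution splits surplus symmetrically above the disagreement point
Step 2: u1 = (total + d1 - d2)/2 = (79 + 2 - 8)/2 = 73/2
Step 3: u2 = (total - d1 + d2)/2 = (79 - 2 + 8)/2 = 85/2
Step 4: Nash product = (73/2 - 2) * (85/2 - 8)
Step 5: = 69/2 * 69/2 = 4761/4

4761/4


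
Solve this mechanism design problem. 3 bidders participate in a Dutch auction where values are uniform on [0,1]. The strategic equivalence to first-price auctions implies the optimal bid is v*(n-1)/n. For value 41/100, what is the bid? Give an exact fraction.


Step 1: Dutch auctions are strategically equivalent to first-price auctions
Step 2: The equilibrium bid is b(v) = v*(n-1)/n
Step 3: b = 41/100 * 2/3
Step 4: b = 41/150

41/150


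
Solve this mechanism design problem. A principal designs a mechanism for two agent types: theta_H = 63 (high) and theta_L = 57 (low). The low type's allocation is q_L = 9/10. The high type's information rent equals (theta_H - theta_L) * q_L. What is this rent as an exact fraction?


Step 1: theta_H - theta_L = 63 - 57 = 6
Step 2: Information rent = (theta_H - theta_L) * q_L
Step 3: = 6 * 9/10
Step 4: = 27/5

27/5


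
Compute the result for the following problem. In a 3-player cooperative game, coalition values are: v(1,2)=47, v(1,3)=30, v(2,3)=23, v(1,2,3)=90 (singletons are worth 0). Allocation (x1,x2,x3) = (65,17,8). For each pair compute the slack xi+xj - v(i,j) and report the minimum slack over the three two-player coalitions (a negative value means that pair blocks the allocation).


Step 1: Slack for coalition (1,2): x1+x2 - v12 = 82 - 47 = 35
Step 2: Slack for coalition (1,3): x1+x3 - v13 = 73 - 30 = 43
Step 3: Slack for coalition (2,3): x2+x3 - v23 = 25 - 23 = 2
Step 4: Minimum slack = min(35, 43, 2) = 2, attained by (2,3); no pair can gain by deviating, so the allocation is in the core

2


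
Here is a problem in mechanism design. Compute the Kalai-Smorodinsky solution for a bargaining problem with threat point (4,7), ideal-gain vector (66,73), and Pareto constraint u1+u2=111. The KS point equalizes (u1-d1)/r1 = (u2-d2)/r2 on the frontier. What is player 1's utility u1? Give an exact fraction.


Step 1: At the KS point, (u1-d1)/r1 = (u2-d2)/r2 = t and u1+u2 = 111
Step 2: u1 = d1 + r1*t and u2 = d2 + r2*t, so (d1 + r1*t) + (d2 + r2*t) = 111
Step 3: t = (111 - 4 - 7)/(66 + 73) = 100/139
Step 4: u1 = d1 + r1*t = 4 + 66 * 100/139 = 7156/139
Step 5: (Check: u2 = d2 + r2*t = 8273/139; u1+u2 = 7156/139 + 8273/139 = 111, on the frontier.)

7156/139


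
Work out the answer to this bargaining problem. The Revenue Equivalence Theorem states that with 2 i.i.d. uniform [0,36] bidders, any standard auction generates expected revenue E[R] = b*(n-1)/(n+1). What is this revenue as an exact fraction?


Step 1: By Revenue Equivalence, expected revenue = b*(n-1)/(n+1)
Step 2: Substituting n = 2, b = 36
Step 3: Revenue = 36*(2-1)/(2+1) = 36*1/3
Step 4: Revenue = 36/3 = 12

12


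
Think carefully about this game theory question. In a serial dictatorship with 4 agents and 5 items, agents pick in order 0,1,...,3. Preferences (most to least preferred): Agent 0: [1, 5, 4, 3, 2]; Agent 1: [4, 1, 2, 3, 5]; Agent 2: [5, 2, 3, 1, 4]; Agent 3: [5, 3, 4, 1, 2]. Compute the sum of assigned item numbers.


Step 1: Agent 0 picks item 1
Step 2: Agent 1 picks item 4
Step 3: Agent 2 picks item 5
Step 4: Agent 3 picks item 3
Step 5: Sum = 1 + 4 + 5 + 3 = 13

13


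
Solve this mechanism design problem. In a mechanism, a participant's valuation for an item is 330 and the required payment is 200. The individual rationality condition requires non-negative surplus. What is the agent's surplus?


Step 1: Surplus = value - payment = 330 - 200 = 130
Step 2: IR is satisfied (surplus >= 0)

130


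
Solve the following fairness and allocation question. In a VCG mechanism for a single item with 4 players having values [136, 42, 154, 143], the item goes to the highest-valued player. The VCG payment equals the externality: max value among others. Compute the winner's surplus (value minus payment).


Step 1: The winner is the agent with the highest value: agent 2 with value 154
Step 2: Values of other agents: [136, 42, 143]
Step 3: VCG payment = max of others' values = 143
Step 4: Surplus = 154 - 143 = 11

11


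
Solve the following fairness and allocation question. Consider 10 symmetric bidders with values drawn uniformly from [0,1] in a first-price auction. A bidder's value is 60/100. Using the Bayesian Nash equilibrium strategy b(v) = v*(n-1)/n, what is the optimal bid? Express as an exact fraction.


Step 1: The symmetric BNE bidding function is b(v) = v * (n-1) / n
Step 2: Substitute v = 3/5 and n = 10
Step 3: b = 3/5 * 9/10
Step 4: b = 27/50

27/50


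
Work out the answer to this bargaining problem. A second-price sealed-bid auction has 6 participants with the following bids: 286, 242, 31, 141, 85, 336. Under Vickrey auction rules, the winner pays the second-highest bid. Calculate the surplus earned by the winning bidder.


Step 1: Sort bids in descending order: 336, 286, 242, 141, 85, 31
Step 2: The winning bid is the highest: 336
Step 3: The payment equals the second-highest bid: 286
Step 4: Surplus = winner's bid - payment = 336 - 286 = 50

50


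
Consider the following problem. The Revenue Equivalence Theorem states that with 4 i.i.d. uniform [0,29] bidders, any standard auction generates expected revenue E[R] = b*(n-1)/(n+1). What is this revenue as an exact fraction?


Step 1: By Revenue Equivalence, expected revenue = b*(n-1)/(n+1)
Step 2: Substituting n = 4, b = 29
Step 3: Revenue = 29*(4-1)/(4+1) = 29*3/5
Step 4: Revenue = 87/5

87/5


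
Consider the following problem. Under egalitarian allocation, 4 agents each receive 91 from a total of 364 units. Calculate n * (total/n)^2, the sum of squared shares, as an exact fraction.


Step 1: Each agent's share = 364/4 = 91
Step 2: Square of each share = (91)^2 = 8281
Step 3: Sum of squares = 4 * 8281 = 33124

33124


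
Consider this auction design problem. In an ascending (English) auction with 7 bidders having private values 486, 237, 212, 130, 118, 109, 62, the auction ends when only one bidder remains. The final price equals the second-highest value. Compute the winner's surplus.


Step 1: Identify the highest value: 486
Step 2: Identify the second-highest value: 237
Step 3: The final price = second-highest value = 237
Step 4: Surplus = 486 - 237 = 249

249


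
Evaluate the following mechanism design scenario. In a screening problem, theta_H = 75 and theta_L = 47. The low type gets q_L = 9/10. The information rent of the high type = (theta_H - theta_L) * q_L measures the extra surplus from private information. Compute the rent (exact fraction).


Step 1: theta_H - theta_L = 75 - 47 = 28
Step 2: Information rent = (theta_H - theta_L) * q_L
Step 3: = 28 * 9/10
Step 4: = 126/5

126/5


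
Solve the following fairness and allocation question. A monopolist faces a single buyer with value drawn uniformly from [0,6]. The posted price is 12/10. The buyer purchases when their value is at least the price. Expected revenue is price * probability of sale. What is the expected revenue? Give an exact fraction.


Step 1: Posted price r = 6/5, value support [0,6]
Step 2: P(v >= r) = (6 - 6/5)/6 = 4/5
Step 3: Expected revenue = r * P(v >= r) = 6/5 * 4/5
Step 4: Revenue = 24/25

24/25


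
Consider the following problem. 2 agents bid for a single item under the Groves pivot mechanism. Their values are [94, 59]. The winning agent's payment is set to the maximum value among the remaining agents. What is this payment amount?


Step 1: The efficient winner is agent 0 with value 94
Step 2: Other agents' values: [59]
Step 3: Pivot payment = max(others) = 59
Step 4: The winner pays 59

59


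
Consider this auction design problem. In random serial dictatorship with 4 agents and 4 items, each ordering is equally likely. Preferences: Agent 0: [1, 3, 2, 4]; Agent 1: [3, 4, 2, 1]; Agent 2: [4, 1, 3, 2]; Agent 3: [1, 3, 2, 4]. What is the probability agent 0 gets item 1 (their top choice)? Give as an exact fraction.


Step 1: Agent 0 wants item 1
Step 2: There are 24 possible orderings of agents
Step 3: In 12 orderings, agent 0 gets item 1
Step 4: Probability = 12/24 = 1/2

1/2


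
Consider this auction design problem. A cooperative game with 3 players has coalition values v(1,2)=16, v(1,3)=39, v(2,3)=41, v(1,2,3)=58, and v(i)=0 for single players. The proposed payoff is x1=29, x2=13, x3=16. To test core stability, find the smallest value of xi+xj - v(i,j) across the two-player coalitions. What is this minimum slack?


Step 1: Slack for coalition (1,2): x1+x2 - v12 = 42 - 16 = 26
Step 2: Slack for coalition (1,3): x1+x3 - v13 = 45 - 39 = 6
Step 3: Slack for coalition (2,3): x2+x3 - v23 = 29 - 41 = -12
Step 4: Minimum slack = min(26, 6, -12) = -12, attained by (2,3); coalition (2,3) can block (slack < 0), so the allocation is not in the core

-12


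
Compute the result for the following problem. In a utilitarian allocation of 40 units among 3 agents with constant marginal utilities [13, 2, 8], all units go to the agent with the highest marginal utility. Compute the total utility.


Step 1: The marginal utilities are [13, 2, 8]
Step 2: The highest marginal utility is 13
Step 3: All 40 units go to that agent
Step 4: Total utility = 13 * 40 = 520

520


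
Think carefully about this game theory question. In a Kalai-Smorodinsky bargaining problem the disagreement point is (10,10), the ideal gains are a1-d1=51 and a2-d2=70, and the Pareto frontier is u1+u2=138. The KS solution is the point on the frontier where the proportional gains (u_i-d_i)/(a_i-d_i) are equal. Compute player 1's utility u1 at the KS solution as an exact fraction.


Step 1: At the KS point, (u1-d1)/r1 = (u2-d2)/r2 = t and u1+u2 = 138
Step 2: u1 = d1 + r1*t and u2 = d2 + r2*t, so (d1 + r1*t) + (d2 + r2*t) = 138
Step 3: t = (138 - 10 - 10)/(51 + 70) = 118/121
Step 4: u1 = d1 + r1*t = 10 + 51 * 118/121 = 7228/121
Step 5: (Check: u2 = d2 + r2*t = 9470/121; u1+u2 = 7228/121 + 9470/121 = 138, on the frontier.)

7228/121


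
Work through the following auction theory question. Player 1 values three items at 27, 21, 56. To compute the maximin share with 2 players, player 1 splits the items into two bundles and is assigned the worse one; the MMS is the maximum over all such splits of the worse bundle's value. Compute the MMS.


Step 1: Item values = 27, 21, 56
Step 2: Enumerate all 2-bundle partitions and take the smaller bundle:
  Partition 1: {27} vs {21,56} -> bundles 27, 77; min = 27
  Partition 2: {21} vs {27,56} -> bundles 21, 83; min = 21
  Partition 3: {56} vs {27,21} -> bundles 56, 48; min = 48
Step 3: MMS = max(27, 21, 48) = 48

48


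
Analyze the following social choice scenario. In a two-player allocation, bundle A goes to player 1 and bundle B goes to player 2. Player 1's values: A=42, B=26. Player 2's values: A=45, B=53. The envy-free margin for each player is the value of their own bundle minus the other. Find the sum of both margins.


Step 1: Player 1's margin = v1(A) - v1(B) = 42 - 26 = 16
Step 2: Player 2's margin = v2(B) - v2(A) = 53 - 45 = 8
Step 3: Total margin = 16 + 8 = 24

24


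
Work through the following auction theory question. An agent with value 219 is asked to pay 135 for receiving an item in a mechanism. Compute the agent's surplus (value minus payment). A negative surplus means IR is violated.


Step 1: Surplus = value - payment = 219 - 135 = 84
Step 2: IR is satisfied (surplus >= 0)

84


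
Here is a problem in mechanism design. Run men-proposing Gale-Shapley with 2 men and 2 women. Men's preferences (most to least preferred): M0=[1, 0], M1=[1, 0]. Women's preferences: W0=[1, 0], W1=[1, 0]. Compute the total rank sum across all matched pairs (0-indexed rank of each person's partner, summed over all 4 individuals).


Step 1: Run Gale-Shapley (men propose, women hold best offer):
  M0 proposes to W1; she accepts
  M1 proposes to W1; she switches from M0
  M0 proposes to W0; she accepts
Step 2: Final matching: W0-M0, W1-M1
Step 3: 0-indexed ranks (man's rank of his match, then woman's): 1 + 1 + 0 + 0
Step 4: Total rank sum = 2

2


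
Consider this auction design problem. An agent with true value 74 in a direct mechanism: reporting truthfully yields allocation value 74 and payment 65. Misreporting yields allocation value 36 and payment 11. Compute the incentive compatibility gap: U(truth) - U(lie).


Step 1: U(truth) = value - payment = 74 - 65 = 9
Step 2: U(lie) = allocation - payment = 36 - 11 = 25
Step 3: IC gap = 9 - 25 = -16

-16


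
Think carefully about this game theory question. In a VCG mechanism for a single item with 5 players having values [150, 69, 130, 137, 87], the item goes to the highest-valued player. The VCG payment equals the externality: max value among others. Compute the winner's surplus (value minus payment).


Step 1: The winner is the agent with the highest value: agent 0 with value 150
Step 2: Values of other agents: [69, 130, 137, 87]
Step 3: VCG payment = max of others' values = 137
Step 4: Surplus = 150 - 137 = 13

13


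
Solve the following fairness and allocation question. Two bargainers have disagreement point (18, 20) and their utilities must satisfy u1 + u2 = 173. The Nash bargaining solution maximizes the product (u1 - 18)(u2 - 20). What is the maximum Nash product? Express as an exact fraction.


Step 1: The Nash solution splits surplus symmetrically above the disagreement point
Step 2: u1 = (total + d1 - d2)/2 = (173 + 18 - 20)/2 = 171/2
Step 3: u2 = (total - d1 + d2)/2 = (173 - 18 + 20)/2 = 175/2
Step 4: Nash product = (171/2 - 18) * (175/2 - 20)
Step 5: = 135/2 * 135/2 = 18225/4

18225/4


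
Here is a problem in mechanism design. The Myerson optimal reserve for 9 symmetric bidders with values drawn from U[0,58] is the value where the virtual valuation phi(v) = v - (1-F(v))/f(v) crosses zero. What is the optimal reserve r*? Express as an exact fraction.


Step 1: For U[0,58], F(v) = v/58 and f(v) = 1/58
Step 2: phi(v) = v - (1 - v/58)/(1/58) = v - (58 - v) = 2v - 58
Step 3: Set phi(r*) = 0: 2r* - 58 = 0
Step 4: r* = 58/2 = 29 (the number of bidders n = 9 does not enter)

29


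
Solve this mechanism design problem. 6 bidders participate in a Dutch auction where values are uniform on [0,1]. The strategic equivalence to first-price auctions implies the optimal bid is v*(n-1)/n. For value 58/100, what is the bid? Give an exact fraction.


Step 1: Dutch auctions are strategically equivalent to first-price auctions
Step 2: The equilibrium bid is b(v) = v*(n-1)/n
Step 3: b = 29/50 * 5/6
Step 4: b = 29/60

29/60


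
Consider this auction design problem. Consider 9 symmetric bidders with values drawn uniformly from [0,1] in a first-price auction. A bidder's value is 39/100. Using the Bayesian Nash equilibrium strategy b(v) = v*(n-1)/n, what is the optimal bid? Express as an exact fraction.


Step 1: The symmetric BNE bidding function is b(v) = v * (n-1) / n
Step 2: Substitute v = 39/100 and n = 9
Step 3: b = 39/100 * 8/9
Step 4: b = 26/75

26/75


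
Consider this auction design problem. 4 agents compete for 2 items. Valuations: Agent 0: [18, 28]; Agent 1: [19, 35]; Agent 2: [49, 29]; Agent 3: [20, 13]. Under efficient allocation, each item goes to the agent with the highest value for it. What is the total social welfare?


Step 1: For each item, find the maximum value among all agents.
Step 2: Item 0 -> Agent 2 (value 49)
Step 3: Item 1 -> Agent 1 (value 35)
Step 4: Total welfare = 49 + 35 = 84

84


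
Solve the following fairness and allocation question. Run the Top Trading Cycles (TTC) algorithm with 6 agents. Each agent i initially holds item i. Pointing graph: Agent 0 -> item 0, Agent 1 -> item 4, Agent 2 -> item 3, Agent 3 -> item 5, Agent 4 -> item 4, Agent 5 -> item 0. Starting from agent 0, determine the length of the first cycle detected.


Step 1: Trace the pointer graph from agent 0: 0 -> 0
Step 2: A cycle is detected when we revisit agent 0
Step 3: The cycle is: 0 -> 0
Step 4: Cycle length = 1

1


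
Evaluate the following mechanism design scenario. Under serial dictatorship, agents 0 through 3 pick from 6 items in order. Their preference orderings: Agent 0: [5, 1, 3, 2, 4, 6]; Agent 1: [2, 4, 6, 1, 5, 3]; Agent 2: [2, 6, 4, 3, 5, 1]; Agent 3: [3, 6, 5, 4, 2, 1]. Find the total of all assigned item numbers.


Step 1: Agent 0 picks item 5
Step 2: Agent 1 picks item 2
Step 3: Agent 2 picks item 6
Step 4: Agent 3 picks item 3
Step 5: Sum = 5 + 2 + 6 + 3 = 16

16


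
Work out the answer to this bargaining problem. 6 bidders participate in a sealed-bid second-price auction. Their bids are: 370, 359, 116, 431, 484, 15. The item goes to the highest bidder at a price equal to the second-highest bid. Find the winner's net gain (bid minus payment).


Step 1: Sort bids in descending order: 484, 431, 370, 359, 116, 15
Step 2: The winning bid is the highest: 484
Step 3: The payment equals the second-highest bid: 431
Step 4: Surplus = winner's bid - payment = 484 - 431 = 53

53


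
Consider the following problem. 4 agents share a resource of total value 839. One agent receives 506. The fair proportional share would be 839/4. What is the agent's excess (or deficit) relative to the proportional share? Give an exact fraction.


Step 1: Proportional share = 839/4
Step 2: Agent's actual allocation = 506
Step 3: Excess = 506 - 839/4 = 1185/4

1185/4


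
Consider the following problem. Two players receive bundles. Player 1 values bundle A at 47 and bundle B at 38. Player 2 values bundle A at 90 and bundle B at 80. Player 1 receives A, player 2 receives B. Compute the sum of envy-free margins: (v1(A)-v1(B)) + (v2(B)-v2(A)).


Step 1: Player 1's margin = v1(A) - v1(B) = 47 - 38 = 9
Step 2: Player 2's margin = v2(B) - v2(A) = 80 - 90 = -10
Step 3: Total margin = 9 + -10 = -1

-1


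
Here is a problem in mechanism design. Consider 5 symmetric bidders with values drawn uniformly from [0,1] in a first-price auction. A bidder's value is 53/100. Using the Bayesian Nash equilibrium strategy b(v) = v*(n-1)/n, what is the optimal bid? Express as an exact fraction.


Step 1: The symmetric BNE bidding function is b(v) = v * (n-1) / n
Step 2: Substitute v = 53/100 and n = 5
Step 3: b = 53/100 * 4/5
Step 4: b = 53/125

53/125


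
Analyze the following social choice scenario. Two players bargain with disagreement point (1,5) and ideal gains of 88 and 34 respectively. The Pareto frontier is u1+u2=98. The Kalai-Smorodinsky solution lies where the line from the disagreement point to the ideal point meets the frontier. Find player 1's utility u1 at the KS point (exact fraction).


Step 1: At the KS point, (u1-d1)/r1 = (u2-d2)/r2 = t and u1+u2 = 98
Step 2: u1 = d1 + r1*t and u2 = d2 + r2*t, so (d1 + r1*t) + (d2 + r2*t) = 98
Step 3: t = (98 - 1 - 5)/(88 + 34) = 92/122 = 46/61
Step 4: u1 = d1 + r1*t = 1 + 88 * 46/61 = 4109/61
Step 5: (Check: u2 = d2 + r2*t = 1869/61; u1+u2 = 4109/61 + 1869/61 = 98, on the frontier.)

4109/61


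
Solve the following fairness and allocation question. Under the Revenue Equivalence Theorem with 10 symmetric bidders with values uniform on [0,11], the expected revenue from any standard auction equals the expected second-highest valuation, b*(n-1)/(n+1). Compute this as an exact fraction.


Step 1: By Revenue Equivalence, expected revenue = b*(n-1)/(n+1)
Step 2: Substituting n = 10, b = 11
Step 3: Revenue = 11*(10-1)/(10+1) = 11*9/11
Step 4: Revenue = 99/11 = 9

9


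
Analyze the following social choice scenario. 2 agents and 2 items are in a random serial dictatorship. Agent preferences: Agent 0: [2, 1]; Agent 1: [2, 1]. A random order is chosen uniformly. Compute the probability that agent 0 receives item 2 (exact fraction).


Step 1: Agent 0 wants item 2
Step 2: There are 2 possible orderings of agents
Step 3: In 1 orderings, agent 0 gets item 2
Step 4: Probability = 1/2

1/2


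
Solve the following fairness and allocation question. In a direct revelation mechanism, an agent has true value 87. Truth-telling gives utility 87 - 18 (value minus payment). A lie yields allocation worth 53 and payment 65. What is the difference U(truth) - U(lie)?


Step 1: U(truth) = value - payment = 87 - 18 = 69
Step 2: U(lie) = allocation - payment = 53 - 65 = -12
Step 3: IC gap = 69 - (-12) = 81

81


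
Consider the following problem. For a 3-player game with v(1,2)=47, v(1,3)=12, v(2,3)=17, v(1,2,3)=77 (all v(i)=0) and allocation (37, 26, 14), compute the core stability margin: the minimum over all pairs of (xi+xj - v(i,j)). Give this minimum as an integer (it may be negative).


Step 1: Slack for coalition (1,2): x1+x2 - v12 = 63 - 47 = 16
Step 2: Slack for coalition (1,3): x1+x3 - v13 = 51 - 12 = 39
Step 3: Slack for coalition (2,3): x2+x3 - v23 = 40 - 17 = 23
Step 4: Minimum slack = min(16, 39, 23) = 16, attained by (1,2); no pair can gain by deviating, so the allocation is in the core

16


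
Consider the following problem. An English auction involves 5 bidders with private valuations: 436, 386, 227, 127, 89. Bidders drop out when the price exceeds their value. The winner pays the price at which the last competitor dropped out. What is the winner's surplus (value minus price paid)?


Step 1: Identify the highest value: 436
Step 2: Identify the second-highest value: 386
Step 3: The final price = second-highest value = 386
Step 4: Surplus = 436 - 386 = 50

50


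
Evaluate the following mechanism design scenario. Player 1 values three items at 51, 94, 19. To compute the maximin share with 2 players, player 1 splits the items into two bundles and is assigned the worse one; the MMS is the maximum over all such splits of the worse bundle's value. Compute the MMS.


Step 1: Item values = 51, 94, 19
Step 2: Enumerate all 2-bundle partitions and take the smaller bundle:
  Partition 1: {51} vs {94,19} -> bundles 51, 113; min = 51
  Partition 2: {94} vs {51,19} -> bundles 94, 70; min = 70
  Partition 3: {19} vs {51,94} -> bundles 19, 145; min = 19
Step 3: MMS = max(51, 70, 19) = 70

70


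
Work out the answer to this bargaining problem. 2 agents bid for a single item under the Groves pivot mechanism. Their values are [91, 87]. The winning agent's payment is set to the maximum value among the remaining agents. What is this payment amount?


Step 1: The efficient winner is agent 0 with value 91
Step 2: Other agents' values: [87]
Step 3: Pivot payment = max(others) = 87
Step 4: The winner pays 87

87


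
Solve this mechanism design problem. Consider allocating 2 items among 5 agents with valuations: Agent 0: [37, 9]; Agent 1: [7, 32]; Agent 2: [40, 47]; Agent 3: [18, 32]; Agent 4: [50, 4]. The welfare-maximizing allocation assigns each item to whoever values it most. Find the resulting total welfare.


Step 1: For each item, find the maximum value among all agents.
Step 2: Item 0 -> Agent 4 (value 50)
Step 3: Item 1 -> Agent 2 (value 47)
Step 4: Total welfare = 50 + 47 = 97

97


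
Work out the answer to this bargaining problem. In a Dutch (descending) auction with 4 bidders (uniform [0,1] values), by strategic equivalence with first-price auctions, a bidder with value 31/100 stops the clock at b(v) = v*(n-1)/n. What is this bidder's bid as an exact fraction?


Step 1: Dutch auctions are strategically equivalent to first-price auctions
Step 2: The equilibrium bid is b(v) = v*(n-1)/n
Step 3: b = 31/100 * 3/4
Step 4: b = 93/400

93/400


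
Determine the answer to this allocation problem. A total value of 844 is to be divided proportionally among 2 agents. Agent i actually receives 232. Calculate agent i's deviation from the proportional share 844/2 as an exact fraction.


Step 1: Proportional share = 844/2 = 422
Step 2: Agent's actual allocation = 232
Step 3: Excess = 232 - 422 = -190

-190


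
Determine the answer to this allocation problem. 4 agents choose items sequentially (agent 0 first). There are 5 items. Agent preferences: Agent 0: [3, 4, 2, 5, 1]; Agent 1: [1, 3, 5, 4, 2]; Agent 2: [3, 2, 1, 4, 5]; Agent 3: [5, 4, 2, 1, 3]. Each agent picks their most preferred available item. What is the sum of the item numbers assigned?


Step 1: Agent 0 picks item 3
Step 2: Agent 1 picks item 1
Step 3: Agent 2 picks item 2
Step 4: Agent 3 picks item 5
Step 5: Sum = 3 + 1 + 2 + 5 = 11

11


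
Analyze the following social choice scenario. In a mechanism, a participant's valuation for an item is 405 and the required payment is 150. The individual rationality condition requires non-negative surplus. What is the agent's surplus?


Step 1: Surplus = value - payment = 405 - 150 = 255
Step 2: IR is satisfied (surplus >= 0)

255


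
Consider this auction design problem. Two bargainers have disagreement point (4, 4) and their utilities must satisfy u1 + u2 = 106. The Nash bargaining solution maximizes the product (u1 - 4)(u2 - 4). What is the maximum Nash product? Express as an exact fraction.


Step 1: The Nash solution splits surplus symmetrically above the disagreement point
Step 2: u1 = (total + d1 - d2)/2 = (106 + 4 - 4)/2 = 53
Step 3: u2 = (total - d1 + d2)/2 = (106 - 4 + 4)/2 = 53
Step 4: Nash product = (53 - 4) * (53 - 4)
Step 5: = 49 * 49 = 2401

2401


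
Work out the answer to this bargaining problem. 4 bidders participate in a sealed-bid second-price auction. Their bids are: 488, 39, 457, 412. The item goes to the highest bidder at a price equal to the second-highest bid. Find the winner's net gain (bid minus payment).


Step 1: Sort bids in descending order: 488, 457, 412, 39
Step 2: The winning bid is the highest: 488
Step 3: The payment equals the second-highest bid: 457
Step 4: Surplus = winner's bid - payment = 488 - 457 = 31

31


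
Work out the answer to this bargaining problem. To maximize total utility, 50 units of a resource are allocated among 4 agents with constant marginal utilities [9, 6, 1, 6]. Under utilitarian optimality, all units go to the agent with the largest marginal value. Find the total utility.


Step 1: The marginal utilities are [9, 6, 1, 6]
Step 2: The highest marginal utility is 9
Step 3: All 50 units go to that agent
Step 4: Total utility = 9 * 50 = 450

450


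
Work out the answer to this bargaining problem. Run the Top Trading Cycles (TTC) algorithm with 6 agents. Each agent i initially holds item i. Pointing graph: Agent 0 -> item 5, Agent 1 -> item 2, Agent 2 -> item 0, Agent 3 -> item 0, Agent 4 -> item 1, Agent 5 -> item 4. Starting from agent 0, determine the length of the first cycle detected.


Step 1: Trace the pointer graph from agent 0: 0 -> 5 -> 4 -> 1 -> 2 -> 0
Step 2: A cycle is detected when we revisit agent 0
Step 3: The cycle is: 0 -> 5 -> 4 -> 1 -> 2 -> 0
Step 4: Cycle length = 5

5


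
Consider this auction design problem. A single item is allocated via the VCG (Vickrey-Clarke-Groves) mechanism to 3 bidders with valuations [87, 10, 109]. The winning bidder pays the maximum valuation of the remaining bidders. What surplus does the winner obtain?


Step 1: The winner is the agent with the highest value: agent 2 with value 109
Step 2: Values of other agents: [87, 10]
Step 3: VCG payment = max of others' values = 87
Step 4: Surplus = 109 - 87 = 22

22


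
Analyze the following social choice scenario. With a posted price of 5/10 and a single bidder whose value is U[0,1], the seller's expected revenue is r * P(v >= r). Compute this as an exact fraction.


Step 1: Posted price r = 1/2, value support [0,1]
Step 2: P(v >= r) = (1 - 1/2)/1 = 1/2
Step 3: Expected revenue = r * P(v >= r) = 1/2 * 1/2
Step 4: Revenue = 1/4

1/4


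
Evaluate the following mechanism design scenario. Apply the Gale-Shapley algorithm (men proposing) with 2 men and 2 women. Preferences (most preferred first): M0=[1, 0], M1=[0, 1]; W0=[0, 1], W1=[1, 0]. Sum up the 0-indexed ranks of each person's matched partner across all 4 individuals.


Step 1: Run Gale-Shapley (men propose, women hold best offer):
  M0 proposes to W1; she accepts
  M1 proposes to W0; she accepts
Step 2: Final matching: W0-M1, W1-M0
Step 3: 0-indexed ranks (man's rank of his match, then woman's): 0 + 1 + 0 + 1
Step 4: Total rank sum = 2

2


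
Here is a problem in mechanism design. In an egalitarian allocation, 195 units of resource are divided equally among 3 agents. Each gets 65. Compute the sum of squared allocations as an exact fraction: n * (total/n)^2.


Step 1: Each agent's share = 195/3 = 65
Step 2: Square of each share = (65)^2 = 4225
Step 3: Sum of squares = 3 * 4225 = 12675

12675


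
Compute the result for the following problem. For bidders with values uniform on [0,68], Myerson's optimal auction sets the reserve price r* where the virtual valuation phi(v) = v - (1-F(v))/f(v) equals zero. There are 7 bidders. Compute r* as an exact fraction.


Step 1: For U[0,68], F(v) = v/68 and f(v) = 1/68
Step 2: phi(v) = v - (1 - v/68)/(1/68) = v - (68 - v) = 2v - 68
Step 3: Set phi(r*) = 0: 2r* - 68 = 0
Step 4: r* = 68/2 = 34 (the number of bidders n = 7 does not enter)

34


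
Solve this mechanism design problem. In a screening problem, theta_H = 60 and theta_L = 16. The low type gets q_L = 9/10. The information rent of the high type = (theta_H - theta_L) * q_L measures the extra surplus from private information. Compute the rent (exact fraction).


Step 1: theta_H - theta_L = 60 - 16 = 44
Step 2: Information rent = (theta_H - theta_L) * q_L
Step 3: = 44 * 9/10
Step 4: = 198/5

198/5


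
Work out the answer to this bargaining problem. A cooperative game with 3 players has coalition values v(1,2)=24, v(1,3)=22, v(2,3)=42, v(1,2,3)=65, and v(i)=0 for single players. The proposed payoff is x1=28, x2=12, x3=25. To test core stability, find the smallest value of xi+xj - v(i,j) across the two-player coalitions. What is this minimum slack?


Step 1: Slack for coalition (1,2): x1+x2 - v12 = 40 - 24 = 16
Step 2: Slack for coalition (1,3): x1+x3 - v13 = 53 - 22 = 31
Step 3: Slack for coalition (2,3): x2+x3 - v23 = 37 - 42 = -5
Step 4: Minimum slack = min(16, 31, -5) = -5, attained by (2,3); coalition (2,3) can block (slack < 0), so the allocation is not in the core

-5


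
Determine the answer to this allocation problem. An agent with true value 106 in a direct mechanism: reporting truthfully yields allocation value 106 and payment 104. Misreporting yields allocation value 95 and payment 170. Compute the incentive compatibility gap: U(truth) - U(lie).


Step 1: U(truth) = value - payment = 106 - 104 = 2
Step 2: U(lie) = allocation - payment = 95 - 170 = -75
Step 3: IC gap = 2 - (-75) = 77

77


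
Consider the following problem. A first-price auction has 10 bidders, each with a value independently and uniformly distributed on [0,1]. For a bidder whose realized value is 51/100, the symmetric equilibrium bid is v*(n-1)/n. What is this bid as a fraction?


Step 1: The symmetric BNE bidding function is b(v) = v * (n-1) / n
Step 2: Substitute v = 51/100 and n = 10
Step 3: b = 51/100 * 9/10
Step 4: b = 459/1000

459/1000


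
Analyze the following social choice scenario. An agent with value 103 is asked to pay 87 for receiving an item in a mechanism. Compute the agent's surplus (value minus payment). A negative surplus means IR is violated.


Step 1: Surplus = value - payment = 103 - 87 = 16
Step 2: IR is satisfied (surplus >= 0)

16


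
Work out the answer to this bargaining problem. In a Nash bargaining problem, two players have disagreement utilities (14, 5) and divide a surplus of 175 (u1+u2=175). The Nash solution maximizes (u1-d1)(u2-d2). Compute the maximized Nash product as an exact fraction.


Step 1: The Nash solution splits surplus symmetrically above the disagreement point
Step 2: u1 = (total + d1 - d2)/2 = (175 + 14 - 5)/2 = 92
Step 3: u2 = (total - d1 + d2)/2 = (175 - 14 + 5)/2 = 83
Step 4: Nash product = (92 - 14) * (83 - 5)
Step 5: = 78 * 78 = 6084

6084


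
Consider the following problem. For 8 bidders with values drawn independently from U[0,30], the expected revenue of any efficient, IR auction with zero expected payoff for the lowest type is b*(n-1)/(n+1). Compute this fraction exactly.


Step 1: By Revenue Equivalence, expected revenue = b*(n-1)/(n+1)
Step 2: Substituting n = 8, b = 30
Step 3: Revenue = 30*(8-1)/(8+1) = 30*7/9
Step 4: Revenue = 210/9 = 70/3

70/3


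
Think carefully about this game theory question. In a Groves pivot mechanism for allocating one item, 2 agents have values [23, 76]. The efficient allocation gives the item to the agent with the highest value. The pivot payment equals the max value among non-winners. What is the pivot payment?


Step 1: The efficient winner is agent 1 with value 76
Step 2: Other agents' values: [23]
Step 3: Pivot payment = max(others) = 23
Step 4: The winner pays 23

23


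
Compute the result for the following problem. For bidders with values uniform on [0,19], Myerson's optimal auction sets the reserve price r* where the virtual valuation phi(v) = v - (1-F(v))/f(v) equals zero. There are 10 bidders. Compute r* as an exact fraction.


Step 1: For U[0,19], F(v) = v/19 and f(v) = 1/19
Step 2: phi(v) = v - (1 - v/19)/(1/19) = v - (19 - v) = 2v - 19
Step 3: Set phi(r*) = 0: 2r* - 19 = 0
Step 4: r* = 19/2 (the number of bidders n = 10 does not enter)

19/2


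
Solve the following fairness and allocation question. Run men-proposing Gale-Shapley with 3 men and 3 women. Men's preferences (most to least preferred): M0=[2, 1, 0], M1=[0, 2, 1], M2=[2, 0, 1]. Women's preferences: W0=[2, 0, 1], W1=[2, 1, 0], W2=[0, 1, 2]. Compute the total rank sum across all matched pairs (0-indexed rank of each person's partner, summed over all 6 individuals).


Step 1: Run Gale-Shapley (men propose, women hold best offer):
  M0 proposes to W2; she accepts
  M1 proposes to W0; she accepts
  M2 proposes to W2; rejected
  M2 proposes to W0; she switches from M1
  M1 proposes to W2; rejected
  M1 proposes to W1; she accepts
Step 2: Final matching: W0-M2, W1-M1, W2-M0
Step 3: 0-indexed ranks (man's rank of his match, then woman's): 1 + 0 + 2 + 1 + 0 + 0
Step 4: Total rank sum = 4

4


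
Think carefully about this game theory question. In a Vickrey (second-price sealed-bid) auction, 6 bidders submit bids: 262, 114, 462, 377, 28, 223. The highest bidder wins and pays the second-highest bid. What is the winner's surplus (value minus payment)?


Step 1: Sort bids in descending order: 462, 377, 262, 223, 114, 28
Step 2: The winning bid is the highest: 462
Step 3: The payment equals the second-highest bid: 377
Step 4: Surplus = winner's bid - payment = 462 - 377 = 85

85


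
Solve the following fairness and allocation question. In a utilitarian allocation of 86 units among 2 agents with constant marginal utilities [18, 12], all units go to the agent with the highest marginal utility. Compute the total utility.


Step 1: The marginal utilities are [18, 12]
Step 2: The highest marginal utility is 18
Step 3: All 86 units go to that agent
Step 4: Total utility = 18 * 86 = 1548

1548


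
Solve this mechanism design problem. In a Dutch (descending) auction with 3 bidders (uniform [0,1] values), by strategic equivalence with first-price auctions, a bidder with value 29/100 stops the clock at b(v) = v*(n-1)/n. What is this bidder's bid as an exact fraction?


Step 1: Dutch auctions are strategically equivalent to first-price auctions
Step 2: The equilibrium bid is b(v) = v*(n-1)/n
Step 3: b = 29/100 * 2/3
Step 4: b = 29/150

29/150


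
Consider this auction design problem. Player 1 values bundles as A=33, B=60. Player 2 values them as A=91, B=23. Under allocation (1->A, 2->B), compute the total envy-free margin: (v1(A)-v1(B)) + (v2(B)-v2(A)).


Step 1: Player 1's margin = v1(A) - v1(B) = 33 - 60 = -27
Step 2: Player 2's margin = v2(B) - v2(A) = 23 - 91 = -68
Step 3: Total margin = -27 + -68 = -95

-95


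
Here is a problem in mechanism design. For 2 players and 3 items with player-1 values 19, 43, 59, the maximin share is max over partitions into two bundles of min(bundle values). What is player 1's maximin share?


Step 1: Item values = 19, 43, 59
Step 2: Enumerate all 2-bundle partitions and take the smaller bundle:
  Partition 1: {19} vs {43,59} -> bundles 19, 102; min = 19
  Partition 2: {43} vs {19,59} -> bundles 43, 78; min = 43
  Partition 3: {59} vs {19,43} -> bundles 59, 62; min = 59
Step 3: MMS = max(19, 43, 59) = 59

59


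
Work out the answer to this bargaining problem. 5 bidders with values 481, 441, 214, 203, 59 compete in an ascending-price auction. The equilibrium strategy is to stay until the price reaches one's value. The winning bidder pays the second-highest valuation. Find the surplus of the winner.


Step 1: Identify the highest value: 481
Step 2: Identify the second-highest value: 441
Step 3: The final price = second-highest value = 441
Step 4: Surplus = 481 - 441 = 40

40


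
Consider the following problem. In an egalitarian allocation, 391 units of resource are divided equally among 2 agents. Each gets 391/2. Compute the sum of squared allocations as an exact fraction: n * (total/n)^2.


Step 1: Each agent's share = 391/2
Step 2: Square of each share = (391/2)^2 = 152881/4
Step 3: Sum of squares = 2 * 152881/4 = 152881/2

152881/2


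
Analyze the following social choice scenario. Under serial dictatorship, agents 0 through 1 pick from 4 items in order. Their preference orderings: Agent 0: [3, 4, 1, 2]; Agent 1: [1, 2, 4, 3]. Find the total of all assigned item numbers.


Step 1: Agent 0 picks item 3
Step 2: Agent 1 picks item 1
Step 3: Sum = 3 + 1 = 4

4


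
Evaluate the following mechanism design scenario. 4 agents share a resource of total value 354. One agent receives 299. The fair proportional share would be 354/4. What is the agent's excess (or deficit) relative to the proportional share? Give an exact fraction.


Step 1: Proportional share = 354/4 = 177/2
Step 2: Agent's actual allocation = 299
Step 3: Excess = 299 - 177/2 = 421/2

421/2


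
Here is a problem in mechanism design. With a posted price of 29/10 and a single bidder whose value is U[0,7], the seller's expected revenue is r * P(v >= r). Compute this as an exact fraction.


Step 1: Posted price r = 29/10, value support [0,7]
Step 2: P(v >= r) = (7 - 29/10)/7 = 41/70
Step 3: Expected revenue = r * P(v >= r) = 29/10 * 41/70
Step 4: Revenue = 1189/700

1189/700


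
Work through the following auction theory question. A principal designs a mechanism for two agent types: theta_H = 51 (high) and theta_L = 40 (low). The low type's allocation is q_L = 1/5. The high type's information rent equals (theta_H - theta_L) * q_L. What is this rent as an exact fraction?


Step 1: theta_H - theta_L = 51 - 40 = 11
Step 2: Information rent = (theta_H - theta_L) * q_L
Step 3: = 11 * 1/5
Step 4: = 11/5

11/5
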